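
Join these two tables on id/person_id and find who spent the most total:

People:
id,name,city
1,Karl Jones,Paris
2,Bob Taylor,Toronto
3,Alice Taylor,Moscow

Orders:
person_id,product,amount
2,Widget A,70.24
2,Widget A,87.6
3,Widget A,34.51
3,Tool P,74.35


Join on: people.id = orders.person_id

Joined rows:
  Bob Taylor (Toronto) bought Widget A for $70.24
  Bob Taylor (Toronto) bought Widget A for $87.6
  Alice Taylor (Moscow) bought Widget A for $34.51
  Alice Taylor (Moscow) bought Tool P for $74.35

Total per person:
  Bob Taylor: $157.84
  Alice Taylor: $108.86

Top spender: Bob Taylor ($157.84)

Bob Taylor ($157.84)


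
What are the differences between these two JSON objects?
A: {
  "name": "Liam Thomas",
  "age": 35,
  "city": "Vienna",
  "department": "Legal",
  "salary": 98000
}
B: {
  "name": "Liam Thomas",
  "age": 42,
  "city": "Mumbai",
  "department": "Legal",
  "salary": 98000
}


Comparing each field (in key order):
  name: same
  age: DIFFERENT
  city: DIFFERENT
  department: same
  salary: same
Differences:
  age: 35 -> 42
  city: Vienna -> Mumbai

2 field(s) changed

2 changes: age, city


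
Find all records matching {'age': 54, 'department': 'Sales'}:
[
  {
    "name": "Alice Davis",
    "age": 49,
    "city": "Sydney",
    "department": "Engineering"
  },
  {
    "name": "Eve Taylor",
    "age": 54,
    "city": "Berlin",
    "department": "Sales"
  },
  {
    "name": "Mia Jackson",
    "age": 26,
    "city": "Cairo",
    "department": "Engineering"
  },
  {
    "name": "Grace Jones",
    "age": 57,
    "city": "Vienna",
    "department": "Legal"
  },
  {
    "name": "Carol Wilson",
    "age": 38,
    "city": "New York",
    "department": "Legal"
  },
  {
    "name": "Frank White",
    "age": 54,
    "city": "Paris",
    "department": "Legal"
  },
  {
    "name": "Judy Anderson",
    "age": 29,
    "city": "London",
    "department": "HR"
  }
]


Search criteria: {'age': 54, 'department': 'Sales'}

Checking 7 records:
  Alice Davis: {age: 49, department: Engineering}
  Eve Taylor: {age: 54, department: Sales} <-- MATCH
  Mia Jackson: {age: 26, department: Engineering}
  Grace Jones: {age: 57, department: Legal}
  Carol Wilson: {age: 38, department: Legal}
  Frank White: {age: 54, department: Legal}
  Judy Anderson: {age: 29, department: HR}

Matches: ["Eve Taylor"]

["Eve Taylor"]


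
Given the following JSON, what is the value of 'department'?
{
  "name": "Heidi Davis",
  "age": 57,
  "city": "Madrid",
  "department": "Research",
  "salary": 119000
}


Looking up field 'department'
Value: Research

Research


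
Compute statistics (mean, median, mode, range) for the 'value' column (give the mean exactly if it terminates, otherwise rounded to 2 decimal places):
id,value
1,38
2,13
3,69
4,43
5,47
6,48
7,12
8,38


Data: [38, 13, 69, 43, 47, 48, 12, 38]
Count: 8
Sum: 308
Mean: 308/8 = 38.5
Sorted: [12, 13, 38, 38, 43, 47, 48, 69]
Median: 40.5
Mode: 38 (2 times)
Range: 69 - 12 = 57
Min: 12, Max: 69

mean=38.5, median=40.5, mode=38, range=57


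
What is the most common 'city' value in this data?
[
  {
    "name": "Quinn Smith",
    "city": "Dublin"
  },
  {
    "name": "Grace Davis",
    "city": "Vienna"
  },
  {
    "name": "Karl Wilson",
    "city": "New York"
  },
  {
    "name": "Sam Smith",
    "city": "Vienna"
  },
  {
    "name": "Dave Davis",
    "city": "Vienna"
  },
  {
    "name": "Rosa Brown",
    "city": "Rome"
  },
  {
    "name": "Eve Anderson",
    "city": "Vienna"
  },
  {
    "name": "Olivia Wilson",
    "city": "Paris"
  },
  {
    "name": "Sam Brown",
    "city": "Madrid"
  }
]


Counting 'city' values across 9 records:

  Vienna: 4 ####
  Dublin: 1 #
  New York: 1 #
  Rome: 1 #
  Paris: 1 #
  Madrid: 1 #

Most common: Vienna (4 times)

Vienna (4 times)


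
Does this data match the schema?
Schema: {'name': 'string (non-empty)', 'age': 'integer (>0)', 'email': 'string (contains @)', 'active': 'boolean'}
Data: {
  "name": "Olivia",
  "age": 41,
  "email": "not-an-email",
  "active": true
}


Validating each field against schema:
  name: OK (non-empty string)
  age: OK (positive integer)
  email: FAIL ("not-an-email" does not contain @)
  active: OK (boolean)

Result: INVALID (1 error: email)

INVALID (1 error: email)


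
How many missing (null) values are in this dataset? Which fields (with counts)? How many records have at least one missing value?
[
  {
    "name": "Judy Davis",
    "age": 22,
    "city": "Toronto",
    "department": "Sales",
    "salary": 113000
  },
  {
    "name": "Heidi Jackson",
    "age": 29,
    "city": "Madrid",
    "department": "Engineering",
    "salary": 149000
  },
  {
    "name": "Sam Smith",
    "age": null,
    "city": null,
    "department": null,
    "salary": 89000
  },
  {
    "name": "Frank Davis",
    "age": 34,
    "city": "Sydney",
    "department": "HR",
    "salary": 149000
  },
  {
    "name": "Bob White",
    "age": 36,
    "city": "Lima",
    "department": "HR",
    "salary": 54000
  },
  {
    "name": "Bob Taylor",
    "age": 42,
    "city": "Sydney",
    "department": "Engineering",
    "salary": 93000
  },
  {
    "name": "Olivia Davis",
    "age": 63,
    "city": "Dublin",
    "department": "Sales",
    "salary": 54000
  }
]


Checking for missing (null) values in 7 records:

  Judy Davis: complete
  Heidi Jackson: complete
  Sam Smith: age, city, department
  Frank Davis: complete
  Bob White: complete
  Bob Taylor: complete
  Olivia Davis: complete

Per field:
  name: 0 missing
  age: 1 missing
  city: 1 missing
  department: 1 missing
  salary: 0 missing

Total missing values: 3
Records with any missing: 1

3 missing values (age: 1, city: 1, department: 1); 1 incomplete records


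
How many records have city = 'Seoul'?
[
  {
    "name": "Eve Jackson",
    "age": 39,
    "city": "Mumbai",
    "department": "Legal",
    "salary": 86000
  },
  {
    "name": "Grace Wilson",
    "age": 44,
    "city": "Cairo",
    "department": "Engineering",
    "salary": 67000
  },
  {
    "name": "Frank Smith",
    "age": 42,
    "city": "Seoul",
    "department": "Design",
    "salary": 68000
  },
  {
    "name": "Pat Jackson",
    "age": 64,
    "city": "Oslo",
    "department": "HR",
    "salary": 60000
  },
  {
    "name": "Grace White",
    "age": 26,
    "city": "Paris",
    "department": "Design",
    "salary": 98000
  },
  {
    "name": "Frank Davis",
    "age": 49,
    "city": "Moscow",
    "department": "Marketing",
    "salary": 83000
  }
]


Data: 6 records
Condition: city = 'Seoul'

Checking each record:
  Eve Jackson: Mumbai
  Grace Wilson: Cairo
  Frank Smith: Seoul MATCH
  Pat Jackson: Oslo
  Grace White: Paris
  Frank Davis: Moscow

Count: 1

1


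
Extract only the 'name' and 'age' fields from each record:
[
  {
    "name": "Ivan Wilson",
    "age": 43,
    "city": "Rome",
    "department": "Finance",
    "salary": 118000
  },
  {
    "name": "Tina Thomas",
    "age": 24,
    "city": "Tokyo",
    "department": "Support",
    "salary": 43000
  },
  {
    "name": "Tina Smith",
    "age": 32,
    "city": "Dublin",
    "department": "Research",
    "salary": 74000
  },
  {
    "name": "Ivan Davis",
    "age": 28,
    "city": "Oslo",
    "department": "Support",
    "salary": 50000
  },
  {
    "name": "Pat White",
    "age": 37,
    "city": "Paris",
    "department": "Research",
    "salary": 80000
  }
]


Original: 5 records with fields: name, age, city, department, salary
Keep: ['name', 'age']
Drop: ['city', 'department', 'salary']
Result: 5 records, 2 fields each

[
  {
    "name": "Ivan Wilson",
    "age": 43
  },
  {
    "name": "Tina Thomas",
    "age": 24
  },
  {
    "name": "Tina Smith",
    "age": 32
  },
  {
    "name": "Ivan Davis",
    "age": 28
  },
  {
    "name": "Pat White",
    "age": 37
  }
]


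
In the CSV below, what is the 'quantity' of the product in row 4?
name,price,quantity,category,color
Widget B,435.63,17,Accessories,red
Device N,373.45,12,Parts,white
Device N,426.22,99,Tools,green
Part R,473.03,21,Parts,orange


Query: Row 4 ('Part R'), column 'quantity'
Value: 21

21


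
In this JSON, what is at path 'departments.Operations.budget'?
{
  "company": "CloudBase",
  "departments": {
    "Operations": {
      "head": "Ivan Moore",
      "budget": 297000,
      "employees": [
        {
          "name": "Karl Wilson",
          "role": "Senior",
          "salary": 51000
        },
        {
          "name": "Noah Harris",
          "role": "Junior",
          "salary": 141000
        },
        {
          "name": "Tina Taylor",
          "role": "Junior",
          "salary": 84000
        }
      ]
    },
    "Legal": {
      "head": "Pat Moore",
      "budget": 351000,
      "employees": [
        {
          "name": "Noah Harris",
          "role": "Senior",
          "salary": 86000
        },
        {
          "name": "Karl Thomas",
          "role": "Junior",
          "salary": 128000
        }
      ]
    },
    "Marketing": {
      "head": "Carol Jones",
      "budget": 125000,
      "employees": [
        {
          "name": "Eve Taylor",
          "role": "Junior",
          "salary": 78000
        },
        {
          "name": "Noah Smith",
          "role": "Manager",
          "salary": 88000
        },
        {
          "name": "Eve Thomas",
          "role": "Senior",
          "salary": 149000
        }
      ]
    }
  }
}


Path: departments.Operations.budget

Navigate:
  -> departments
  -> Operations
  -> budget = 297000

297000


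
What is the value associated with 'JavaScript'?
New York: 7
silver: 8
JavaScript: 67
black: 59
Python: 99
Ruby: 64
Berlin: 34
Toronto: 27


Looking up key 'JavaScript'
Value: 67

67


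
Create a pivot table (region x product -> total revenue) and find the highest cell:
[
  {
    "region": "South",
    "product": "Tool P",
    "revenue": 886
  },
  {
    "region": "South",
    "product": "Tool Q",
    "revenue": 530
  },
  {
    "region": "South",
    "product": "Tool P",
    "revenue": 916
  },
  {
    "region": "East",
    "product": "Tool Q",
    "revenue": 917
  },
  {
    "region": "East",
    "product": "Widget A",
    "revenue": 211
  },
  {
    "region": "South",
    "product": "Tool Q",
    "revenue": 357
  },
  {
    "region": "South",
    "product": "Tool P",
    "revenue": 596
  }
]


Pivot: region (rows) x product (columns) -> total revenue

     Tool P        Tool Q        Widget A    
East             0           917           211  
South         2398           887             0  

Highest: South / Tool P = $2398

South / Tool P = $2398


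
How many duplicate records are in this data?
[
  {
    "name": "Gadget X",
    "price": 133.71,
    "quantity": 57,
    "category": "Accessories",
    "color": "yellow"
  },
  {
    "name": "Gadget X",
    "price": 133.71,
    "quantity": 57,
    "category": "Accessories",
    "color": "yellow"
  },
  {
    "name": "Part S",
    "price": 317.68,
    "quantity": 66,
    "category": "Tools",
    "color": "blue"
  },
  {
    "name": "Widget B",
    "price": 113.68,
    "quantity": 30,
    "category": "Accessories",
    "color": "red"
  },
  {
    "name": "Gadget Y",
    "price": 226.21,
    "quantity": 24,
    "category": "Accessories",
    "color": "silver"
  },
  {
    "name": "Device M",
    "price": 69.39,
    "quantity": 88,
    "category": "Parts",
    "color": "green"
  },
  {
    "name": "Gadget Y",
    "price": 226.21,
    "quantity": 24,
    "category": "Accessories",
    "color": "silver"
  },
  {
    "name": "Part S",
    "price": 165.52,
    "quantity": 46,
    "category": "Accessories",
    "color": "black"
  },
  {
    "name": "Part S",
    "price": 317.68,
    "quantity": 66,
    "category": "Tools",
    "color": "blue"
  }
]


Checking 9 records for duplicates:

  Row 1: Gadget X ($133.71, qty 57)
  Row 2: Gadget X ($133.71, qty 57) <-- DUPLICATE
  Row 3: Part S ($317.68, qty 66)
  Row 4: Widget B ($113.68, qty 30)
  Row 5: Gadget Y ($226.21, qty 24)
  Row 6: Device M ($69.39, qty 88)
  Row 7: Gadget Y ($226.21, qty 24) <-- DUPLICATE
  Row 8: Part S ($165.52, qty 46)
  Row 9: Part S ($317.68, qty 66) <-- DUPLICATE

Duplicates found: 3
Unique records: 6

3 duplicates, 6 unique


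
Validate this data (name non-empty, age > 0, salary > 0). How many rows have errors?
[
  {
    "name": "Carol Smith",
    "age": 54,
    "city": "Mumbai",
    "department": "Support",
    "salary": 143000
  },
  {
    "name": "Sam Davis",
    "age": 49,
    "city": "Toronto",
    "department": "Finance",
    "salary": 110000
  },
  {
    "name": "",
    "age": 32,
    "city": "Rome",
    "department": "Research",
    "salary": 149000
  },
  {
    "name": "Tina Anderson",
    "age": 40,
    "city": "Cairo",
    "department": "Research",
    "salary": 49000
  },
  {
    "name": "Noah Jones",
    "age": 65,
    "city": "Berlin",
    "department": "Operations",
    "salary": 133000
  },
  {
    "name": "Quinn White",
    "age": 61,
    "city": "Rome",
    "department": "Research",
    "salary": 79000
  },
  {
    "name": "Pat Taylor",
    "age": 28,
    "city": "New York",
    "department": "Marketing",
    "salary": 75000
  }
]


Validating 7 records:
Rules: name non-empty, age > 0, salary > 0

  Row 1 (Carol Smith): OK
  Row 2 (Sam Davis): OK
  Row 3 (???): empty name
  Row 4 (Tina Anderson): OK
  Row 5 (Noah Jones): OK
  Row 6 (Quinn White): OK
  Row 7 (Pat Taylor): OK

Total errors: 1

1 errors


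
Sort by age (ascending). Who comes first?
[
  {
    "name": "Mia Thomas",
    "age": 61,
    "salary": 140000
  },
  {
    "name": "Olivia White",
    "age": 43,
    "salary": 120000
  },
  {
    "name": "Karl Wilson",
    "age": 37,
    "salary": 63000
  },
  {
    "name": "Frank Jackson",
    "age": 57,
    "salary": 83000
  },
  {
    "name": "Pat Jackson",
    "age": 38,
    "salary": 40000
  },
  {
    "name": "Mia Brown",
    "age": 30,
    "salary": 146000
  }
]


Sort by: age (ascending)

Sorted order:
  1. Mia Brown (age = 30)
  2. Karl Wilson (age = 37)
  3. Pat Jackson (age = 38)
  4. Olivia White (age = 43)
  5. Frank Jackson (age = 57)
  6. Mia Thomas (age = 61)

First: Mia Brown

Mia Brown


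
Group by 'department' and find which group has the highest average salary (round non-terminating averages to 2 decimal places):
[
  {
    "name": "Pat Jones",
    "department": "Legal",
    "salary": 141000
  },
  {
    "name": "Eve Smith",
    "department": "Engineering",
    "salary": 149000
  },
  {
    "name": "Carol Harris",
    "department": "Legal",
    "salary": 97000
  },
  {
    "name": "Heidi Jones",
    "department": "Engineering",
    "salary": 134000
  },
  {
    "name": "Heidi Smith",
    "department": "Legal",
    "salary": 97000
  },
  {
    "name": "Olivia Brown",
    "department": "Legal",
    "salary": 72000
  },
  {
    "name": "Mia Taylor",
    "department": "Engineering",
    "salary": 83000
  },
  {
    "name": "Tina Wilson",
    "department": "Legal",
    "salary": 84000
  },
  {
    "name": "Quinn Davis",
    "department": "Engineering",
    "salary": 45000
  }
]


Group by: department

Groups:
  Engineering: 4 people, avg salary = 411000/4 = $102750
  Legal: 5 people, avg salary = 491000/5 = $98200

Highest average salary: Engineering ($102750)

Engineering ($102750)


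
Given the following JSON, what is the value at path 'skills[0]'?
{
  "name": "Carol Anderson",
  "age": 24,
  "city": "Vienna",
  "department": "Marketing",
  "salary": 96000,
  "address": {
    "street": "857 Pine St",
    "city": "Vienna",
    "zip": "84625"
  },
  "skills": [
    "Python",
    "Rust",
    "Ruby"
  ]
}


Query: skills[0]
Path: skills -> first element
Value: Python

Python


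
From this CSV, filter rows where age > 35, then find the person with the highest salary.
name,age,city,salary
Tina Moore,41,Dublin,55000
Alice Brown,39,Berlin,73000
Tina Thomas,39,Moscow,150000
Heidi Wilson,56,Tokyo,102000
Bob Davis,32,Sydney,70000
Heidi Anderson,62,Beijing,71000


Filter: age > 35
Sort by: salary (descending)

Filtered records (5):
  Tina Thomas, age 39, salary $150000
  Heidi Wilson, age 56, salary $102000
  Alice Brown, age 39, salary $73000
  Heidi Anderson, age 62, salary $71000
  Tina Moore, age 41, salary $55000

Highest salary: Tina Thomas ($150000)

Tina Thomas


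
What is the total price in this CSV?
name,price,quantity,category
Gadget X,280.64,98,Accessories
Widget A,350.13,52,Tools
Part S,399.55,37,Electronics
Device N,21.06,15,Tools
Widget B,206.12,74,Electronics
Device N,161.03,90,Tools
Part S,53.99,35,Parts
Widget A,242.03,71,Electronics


Computing total price:
Values: [280.64, 350.13, 399.55, 21.06, 206.12, 161.03, 53.99, 242.03]
Sum = 1714.55

1714.55


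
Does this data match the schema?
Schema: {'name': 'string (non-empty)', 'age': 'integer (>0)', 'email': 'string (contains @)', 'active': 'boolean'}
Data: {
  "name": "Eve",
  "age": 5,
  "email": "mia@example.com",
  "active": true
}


Validating each field against schema:
  name: OK (non-empty string)
  age: OK (positive integer)
  email: OK (string with @)
  active: OK (boolean)

Result: VALID

VALID


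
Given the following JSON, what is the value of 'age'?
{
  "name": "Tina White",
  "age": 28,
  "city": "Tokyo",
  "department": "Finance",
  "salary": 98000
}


Looking up field 'age'
Value: 28

28


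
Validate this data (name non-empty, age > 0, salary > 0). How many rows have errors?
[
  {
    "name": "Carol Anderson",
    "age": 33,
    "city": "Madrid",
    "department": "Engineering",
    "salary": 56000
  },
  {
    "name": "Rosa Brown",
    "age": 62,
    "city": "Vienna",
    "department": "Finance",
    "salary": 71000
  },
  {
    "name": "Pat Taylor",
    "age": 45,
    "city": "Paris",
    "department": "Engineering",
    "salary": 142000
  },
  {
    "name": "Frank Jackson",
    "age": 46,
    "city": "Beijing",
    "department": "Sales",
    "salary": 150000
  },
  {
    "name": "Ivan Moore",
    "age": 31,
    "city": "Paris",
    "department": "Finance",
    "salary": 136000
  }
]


Validating 5 records:
Rules: name non-empty, age > 0, salary > 0

  Row 1 (Carol Anderson): OK
  Row 2 (Rosa Brown): OK
  Row 3 (Pat Taylor): OK
  Row 4 (Frank Jackson): OK
  Row 5 (Ivan Moore): OK

Total errors: 0

0 errors


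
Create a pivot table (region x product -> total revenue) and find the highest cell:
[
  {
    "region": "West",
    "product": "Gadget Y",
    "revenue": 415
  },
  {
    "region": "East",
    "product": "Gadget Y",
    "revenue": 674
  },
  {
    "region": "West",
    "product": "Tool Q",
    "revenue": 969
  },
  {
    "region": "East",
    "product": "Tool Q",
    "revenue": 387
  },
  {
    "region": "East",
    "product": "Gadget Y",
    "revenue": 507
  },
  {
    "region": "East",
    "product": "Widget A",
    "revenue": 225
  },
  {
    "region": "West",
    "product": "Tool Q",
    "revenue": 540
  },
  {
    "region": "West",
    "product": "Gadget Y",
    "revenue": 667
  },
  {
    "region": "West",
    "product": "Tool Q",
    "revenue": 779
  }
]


Pivot: region (rows) x product (columns) -> total revenue

     Gadget Y      Tool Q        Widget A    
East          1181           387           225  
West          1082          2288             0  

Highest: West / Tool Q = $2288

West / Tool Q = $2288


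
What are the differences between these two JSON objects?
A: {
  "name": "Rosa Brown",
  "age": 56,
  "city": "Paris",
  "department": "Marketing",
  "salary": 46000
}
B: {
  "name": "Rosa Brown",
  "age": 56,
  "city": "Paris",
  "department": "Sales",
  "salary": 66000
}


Comparing each field (in key order):
  name: same
  age: same
  city: same
  department: DIFFERENT
  salary: DIFFERENT
Differences:
  department: Marketing -> Sales
  salary: 46000 -> 66000

2 field(s) changed

2 changes: department, salary


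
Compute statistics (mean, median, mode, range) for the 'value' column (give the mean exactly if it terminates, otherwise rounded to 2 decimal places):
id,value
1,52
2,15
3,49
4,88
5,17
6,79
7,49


Data: [52, 15, 49, 88, 17, 79, 49]
Count: 7
Sum: 349
Mean: 349/7 ≈ 49.86 (rounded to 2 decimal places)
Sorted: [15, 17, 49, 49, 52, 79, 88]
Median: 49.0
Mode: 49 (2 times)
Range: 88 - 15 = 73
Min: 15, Max: 88

mean≈49.86, median=49.0, mode=49, range=73


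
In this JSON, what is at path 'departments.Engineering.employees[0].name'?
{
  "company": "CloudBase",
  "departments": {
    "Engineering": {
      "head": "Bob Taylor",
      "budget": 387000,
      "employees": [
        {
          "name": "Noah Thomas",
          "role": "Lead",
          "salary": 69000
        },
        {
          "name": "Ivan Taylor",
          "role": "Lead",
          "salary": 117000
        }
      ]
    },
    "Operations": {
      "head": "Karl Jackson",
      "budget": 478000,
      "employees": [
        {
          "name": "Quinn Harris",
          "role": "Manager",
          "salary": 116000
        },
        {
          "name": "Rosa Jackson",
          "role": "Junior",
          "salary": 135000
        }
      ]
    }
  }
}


Path: departments.Engineering.employees[0].name

Navigate:
  -> departments
  -> Engineering
  -> employees[0].name = 'Noah Thomas'

Noah Thomas


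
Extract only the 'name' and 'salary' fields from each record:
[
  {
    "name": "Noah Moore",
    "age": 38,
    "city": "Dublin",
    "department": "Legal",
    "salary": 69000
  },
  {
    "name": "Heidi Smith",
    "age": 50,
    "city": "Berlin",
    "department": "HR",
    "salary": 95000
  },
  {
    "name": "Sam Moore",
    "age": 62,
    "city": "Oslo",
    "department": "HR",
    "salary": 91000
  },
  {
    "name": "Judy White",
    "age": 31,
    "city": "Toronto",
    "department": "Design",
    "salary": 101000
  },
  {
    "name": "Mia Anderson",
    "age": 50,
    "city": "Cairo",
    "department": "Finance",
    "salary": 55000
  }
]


Original: 5 records with fields: name, age, city, department, salary
Keep: ['name', 'salary']
Drop: ['age', 'city', 'department']
Result: 5 records, 2 fields each

[
  {
    "name": "Noah Moore",
    "salary": 69000
  },
  {
    "name": "Heidi Smith",
    "salary": 95000
  },
  {
    "name": "Sam Moore",
    "salary": 91000
  },
  {
    "name": "Judy White",
    "salary": 101000
  },
  {
    "name": "Mia Anderson",
    "salary": 55000
  }
]


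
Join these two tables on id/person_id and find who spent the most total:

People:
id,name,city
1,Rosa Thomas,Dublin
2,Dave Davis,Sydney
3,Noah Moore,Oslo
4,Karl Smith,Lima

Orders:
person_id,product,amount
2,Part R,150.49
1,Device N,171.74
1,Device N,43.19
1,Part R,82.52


Join on: people.id = orders.person_id

Joined rows:
  Dave Davis (Sydney) bought Part R for $150.49
  Rosa Thomas (Dublin) bought Device N for $171.74
  Rosa Thomas (Dublin) bought Device N for $43.19
  Rosa Thomas (Dublin) bought Part R for $82.52

Total per person:
  Rosa Thomas: $297.45
  Dave Davis: $150.49

Top spender: Rosa Thomas ($297.45)

Rosa Thomas ($297.45)


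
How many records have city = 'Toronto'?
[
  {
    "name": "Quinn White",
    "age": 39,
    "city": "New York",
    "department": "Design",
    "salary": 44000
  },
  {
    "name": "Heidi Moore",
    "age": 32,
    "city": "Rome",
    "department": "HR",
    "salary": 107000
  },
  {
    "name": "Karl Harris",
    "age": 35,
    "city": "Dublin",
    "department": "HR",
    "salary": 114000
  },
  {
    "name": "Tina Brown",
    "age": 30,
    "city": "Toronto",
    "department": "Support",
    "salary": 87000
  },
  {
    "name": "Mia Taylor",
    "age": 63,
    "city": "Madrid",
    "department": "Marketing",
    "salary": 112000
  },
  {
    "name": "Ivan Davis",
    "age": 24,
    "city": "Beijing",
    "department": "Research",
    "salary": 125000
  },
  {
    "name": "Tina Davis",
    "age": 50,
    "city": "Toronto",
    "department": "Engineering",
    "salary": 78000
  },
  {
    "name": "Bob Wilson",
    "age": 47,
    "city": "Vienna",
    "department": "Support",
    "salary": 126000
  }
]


Data: 8 records
Condition: city = 'Toronto'

Checking each record:
  Quinn White: New York
  Heidi Moore: Rome
  Karl Harris: Dublin
  Tina Brown: Toronto MATCH
  Mia Taylor: Madrid
  Ivan Davis: Beijing
  Tina Davis: Toronto MATCH
  Bob Wilson: Vienna

Count: 2

2


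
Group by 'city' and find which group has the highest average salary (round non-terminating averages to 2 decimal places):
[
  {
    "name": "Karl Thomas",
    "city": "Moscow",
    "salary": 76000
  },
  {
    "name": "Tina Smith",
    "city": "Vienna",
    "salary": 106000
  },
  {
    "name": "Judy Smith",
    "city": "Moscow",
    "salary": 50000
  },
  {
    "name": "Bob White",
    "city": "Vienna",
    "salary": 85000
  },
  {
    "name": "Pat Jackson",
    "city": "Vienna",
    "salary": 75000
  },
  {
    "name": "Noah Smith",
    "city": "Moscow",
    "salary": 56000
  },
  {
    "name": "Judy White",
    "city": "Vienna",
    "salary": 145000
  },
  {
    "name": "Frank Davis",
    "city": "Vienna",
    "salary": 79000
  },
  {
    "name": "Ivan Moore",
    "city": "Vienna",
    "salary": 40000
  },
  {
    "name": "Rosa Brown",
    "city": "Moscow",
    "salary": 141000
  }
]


Group by: city

Groups:
  Moscow: 4 people, avg salary = 323000/4 = $80750
  Vienna: 6 people, avg salary = 530000/6 ≈ $88333.33

Highest average salary: Vienna (≈$88333.33)

Vienna (≈$88333.33)


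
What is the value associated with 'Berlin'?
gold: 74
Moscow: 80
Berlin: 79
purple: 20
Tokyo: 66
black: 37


Looking up key 'Berlin'
Value: 79

79


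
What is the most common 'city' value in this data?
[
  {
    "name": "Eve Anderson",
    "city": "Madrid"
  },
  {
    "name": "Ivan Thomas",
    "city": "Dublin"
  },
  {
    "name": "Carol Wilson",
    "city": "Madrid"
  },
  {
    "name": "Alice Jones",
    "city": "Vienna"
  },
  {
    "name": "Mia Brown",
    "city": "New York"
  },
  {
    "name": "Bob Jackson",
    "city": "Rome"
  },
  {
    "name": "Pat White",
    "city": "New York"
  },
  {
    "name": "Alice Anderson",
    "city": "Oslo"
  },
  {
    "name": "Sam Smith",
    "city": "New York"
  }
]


Counting 'city' values across 9 records:

  New York: 3 ###
  Madrid: 2 ##
  Dublin: 1 #
  Vienna: 1 #
  Rome: 1 #
  Oslo: 1 #

Most common: New York (3 times)

New York (3 times)


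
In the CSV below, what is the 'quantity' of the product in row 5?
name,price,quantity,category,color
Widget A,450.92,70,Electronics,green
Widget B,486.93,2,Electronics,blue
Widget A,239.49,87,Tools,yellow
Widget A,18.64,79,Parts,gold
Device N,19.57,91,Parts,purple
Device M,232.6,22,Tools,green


Query: Row 5 ('Device N'), column 'quantity'
Value: 91

91


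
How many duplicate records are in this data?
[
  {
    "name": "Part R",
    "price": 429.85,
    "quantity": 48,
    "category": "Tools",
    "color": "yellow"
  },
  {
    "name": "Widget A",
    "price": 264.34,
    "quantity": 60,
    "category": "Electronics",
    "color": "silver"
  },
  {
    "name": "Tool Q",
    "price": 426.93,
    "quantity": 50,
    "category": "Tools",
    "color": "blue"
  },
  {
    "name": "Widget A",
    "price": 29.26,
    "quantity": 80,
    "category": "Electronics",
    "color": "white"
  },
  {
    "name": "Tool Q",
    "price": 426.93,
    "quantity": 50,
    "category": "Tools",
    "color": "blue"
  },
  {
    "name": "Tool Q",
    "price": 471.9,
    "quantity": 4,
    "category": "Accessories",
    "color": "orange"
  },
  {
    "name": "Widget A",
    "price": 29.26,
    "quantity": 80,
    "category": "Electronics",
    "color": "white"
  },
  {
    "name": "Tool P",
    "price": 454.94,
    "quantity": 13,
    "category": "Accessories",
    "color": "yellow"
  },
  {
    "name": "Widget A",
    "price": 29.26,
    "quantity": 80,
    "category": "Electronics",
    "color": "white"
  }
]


Checking 9 records for duplicates:

  Row 1: Part R ($429.85, qty 48)
  Row 2: Widget A ($264.34, qty 60)
  Row 3: Tool Q ($426.93, qty 50)
  Row 4: Widget A ($29.26, qty 80)
  Row 5: Tool Q ($426.93, qty 50) <-- DUPLICATE
  Row 6: Tool Q ($471.9, qty 4)
  Row 7: Widget A ($29.26, qty 80) <-- DUPLICATE
  Row 8: Tool P ($454.94, qty 13)
  Row 9: Widget A ($29.26, qty 80) <-- DUPLICATE

Duplicates found: 3
Unique records: 6

3 duplicates, 6 unique


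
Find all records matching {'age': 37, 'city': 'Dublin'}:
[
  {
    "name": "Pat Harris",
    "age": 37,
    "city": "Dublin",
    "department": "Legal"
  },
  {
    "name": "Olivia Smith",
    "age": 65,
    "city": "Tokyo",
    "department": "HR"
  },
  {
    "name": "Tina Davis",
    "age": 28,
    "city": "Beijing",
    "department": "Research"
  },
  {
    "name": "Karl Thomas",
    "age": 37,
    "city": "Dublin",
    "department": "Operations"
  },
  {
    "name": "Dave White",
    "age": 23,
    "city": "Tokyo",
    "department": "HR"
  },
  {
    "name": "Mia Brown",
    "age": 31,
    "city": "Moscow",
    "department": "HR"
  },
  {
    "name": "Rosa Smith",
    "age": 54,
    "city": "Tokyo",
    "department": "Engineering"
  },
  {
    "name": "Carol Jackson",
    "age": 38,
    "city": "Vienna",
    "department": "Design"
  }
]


Search criteria: {'age': 37, 'city': 'Dublin'}

Checking 8 records:
  Pat Harris: {age: 37, city: Dublin} <-- MATCH
  Olivia Smith: {age: 65, city: Tokyo}
  Tina Davis: {age: 28, city: Beijing}
  Karl Thomas: {age: 37, city: Dublin} <-- MATCH
  Dave White: {age: 23, city: Tokyo}
  Mia Brown: {age: 31, city: Moscow}
  Rosa Smith: {age: 54, city: Tokyo}
  Carol Jackson: {age: 38, city: Vienna}

Matches: ["Pat Harris", "Karl Thomas"]

["Pat Harris", "Karl Thomas"]


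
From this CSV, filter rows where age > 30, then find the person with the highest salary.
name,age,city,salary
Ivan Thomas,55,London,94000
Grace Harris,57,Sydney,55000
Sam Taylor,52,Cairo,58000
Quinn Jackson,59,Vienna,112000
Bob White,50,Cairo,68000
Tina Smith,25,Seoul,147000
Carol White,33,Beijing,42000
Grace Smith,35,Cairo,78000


Filter: age > 30
Sort by: salary (descending)

Filtered records (7):
  Quinn Jackson, age 59, salary $112000
  Ivan Thomas, age 55, salary $94000
  Grace Smith, age 35, salary $78000
  Bob White, age 50, salary $68000
  Sam Taylor, age 52, salary $58000
  Grace Harris, age 57, salary $55000
  Carol White, age 33, salary $42000

Highest salary: Quinn Jackson ($112000)

Quinn Jackson


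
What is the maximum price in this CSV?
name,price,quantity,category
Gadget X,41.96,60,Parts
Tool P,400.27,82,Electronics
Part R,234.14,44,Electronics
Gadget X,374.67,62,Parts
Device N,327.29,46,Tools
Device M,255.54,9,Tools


Computing maximum price:
Values: [41.96, 400.27, 234.14, 374.67, 327.29, 255.54]
Max = 400.27

400.27


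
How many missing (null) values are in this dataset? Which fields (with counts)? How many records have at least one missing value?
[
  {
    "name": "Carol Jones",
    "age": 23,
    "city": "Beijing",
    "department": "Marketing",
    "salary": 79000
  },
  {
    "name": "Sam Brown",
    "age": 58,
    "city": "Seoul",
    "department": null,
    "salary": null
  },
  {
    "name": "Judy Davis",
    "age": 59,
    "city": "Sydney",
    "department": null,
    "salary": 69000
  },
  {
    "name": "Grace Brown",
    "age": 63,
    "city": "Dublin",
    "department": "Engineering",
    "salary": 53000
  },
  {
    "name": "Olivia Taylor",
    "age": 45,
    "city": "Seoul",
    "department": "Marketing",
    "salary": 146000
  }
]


Checking for missing (null) values in 5 records:

  Carol Jones: complete
  Sam Brown: department, salary
  Judy Davis: department
  Grace Brown: complete
  Olivia Taylor: complete

Per field:
  name: 0 missing
  age: 0 missing
  city: 0 missing
  department: 2 missing
  salary: 1 missing

Total missing values: 3
Records with any missing: 2

3 missing values (department: 2, salary: 1); 2 incomplete records


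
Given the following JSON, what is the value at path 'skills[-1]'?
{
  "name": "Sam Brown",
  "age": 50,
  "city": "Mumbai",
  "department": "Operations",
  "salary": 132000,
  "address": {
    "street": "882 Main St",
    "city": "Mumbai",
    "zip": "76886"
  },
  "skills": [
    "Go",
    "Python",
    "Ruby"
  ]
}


Query: skills[-1]
Path: skills -> last element
Value: Ruby

Ruby


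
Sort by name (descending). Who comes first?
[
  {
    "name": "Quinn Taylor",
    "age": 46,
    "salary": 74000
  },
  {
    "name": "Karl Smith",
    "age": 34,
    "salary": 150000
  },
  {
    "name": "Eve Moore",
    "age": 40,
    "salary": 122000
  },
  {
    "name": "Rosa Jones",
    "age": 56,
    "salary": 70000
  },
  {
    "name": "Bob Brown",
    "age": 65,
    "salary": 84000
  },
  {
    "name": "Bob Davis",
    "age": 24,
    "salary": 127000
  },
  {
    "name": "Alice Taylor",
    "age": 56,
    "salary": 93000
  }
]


Sort by: name (descending)

Sorted order:
  1. Rosa Jones (name = Rosa Jones)
  2. Quinn Taylor (name = Quinn Taylor)
  3. Karl Smith (name = Karl Smith)
  4. Eve Moore (name = Eve Moore)
  5. Bob Davis (name = Bob Davis)
  6. Bob Brown (name = Bob Brown)
  7. Alice Taylor (name = Alice Taylor)

First: Rosa Jones

Rosa Jones


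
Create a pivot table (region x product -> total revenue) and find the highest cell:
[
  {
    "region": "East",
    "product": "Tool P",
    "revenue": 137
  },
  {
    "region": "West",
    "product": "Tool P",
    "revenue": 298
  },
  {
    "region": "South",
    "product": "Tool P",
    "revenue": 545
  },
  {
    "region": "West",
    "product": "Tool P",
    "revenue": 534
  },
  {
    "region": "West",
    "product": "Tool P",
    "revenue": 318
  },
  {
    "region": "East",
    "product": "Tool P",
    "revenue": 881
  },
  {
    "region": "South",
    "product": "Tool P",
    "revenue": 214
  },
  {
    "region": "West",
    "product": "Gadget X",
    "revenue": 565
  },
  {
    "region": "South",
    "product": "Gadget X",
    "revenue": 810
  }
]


Pivot: region (rows) x product (columns) -> total revenue

     Gadget X      Tool P      
East             0          1018  
South          810           759  
West           565          1150  

Highest: West / Tool P = $1150

West / Tool P = $1150


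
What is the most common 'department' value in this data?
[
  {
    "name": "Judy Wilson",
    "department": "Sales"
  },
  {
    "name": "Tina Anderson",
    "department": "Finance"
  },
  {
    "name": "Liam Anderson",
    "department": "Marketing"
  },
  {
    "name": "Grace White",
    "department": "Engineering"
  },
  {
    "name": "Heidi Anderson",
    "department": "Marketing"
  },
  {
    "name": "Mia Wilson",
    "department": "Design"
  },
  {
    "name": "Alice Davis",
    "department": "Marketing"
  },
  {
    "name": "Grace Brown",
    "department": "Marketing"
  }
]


Counting 'department' values across 8 records:

  Marketing: 4 ####
  Sales: 1 #
  Finance: 1 #
  Engineering: 1 #
  Design: 1 #

Most common: Marketing (4 times)

Marketing (4 times)


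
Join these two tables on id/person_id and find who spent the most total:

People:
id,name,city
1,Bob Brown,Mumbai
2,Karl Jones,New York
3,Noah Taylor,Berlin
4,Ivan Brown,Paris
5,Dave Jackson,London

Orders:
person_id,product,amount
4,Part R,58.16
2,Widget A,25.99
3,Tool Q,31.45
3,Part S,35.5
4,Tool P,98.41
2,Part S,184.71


Join on: people.id = orders.person_id

Joined rows:
  Ivan Brown (Paris) bought Part R for $58.16
  Karl Jones (New York) bought Widget A for $25.99
  Noah Taylor (Berlin) bought Tool Q for $31.45
  Noah Taylor (Berlin) bought Part S for $35.5
  Ivan Brown (Paris) bought Tool P for $98.41
  Karl Jones (New York) bought Part S for $184.71

Total per person:
  Karl Jones: $210.70
  Ivan Brown: $156.57
  Noah Taylor: $66.95

Top spender: Karl Jones ($210.70)

Karl Jones ($210.70)


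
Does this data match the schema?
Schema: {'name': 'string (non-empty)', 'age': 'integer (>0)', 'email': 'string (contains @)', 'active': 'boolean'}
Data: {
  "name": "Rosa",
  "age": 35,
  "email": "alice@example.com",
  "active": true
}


Validating each field against schema:
  name: OK (non-empty string)
  age: OK (positive integer)
  email: OK (string with @)
  active: OK (boolean)

Result: VALID

VALID


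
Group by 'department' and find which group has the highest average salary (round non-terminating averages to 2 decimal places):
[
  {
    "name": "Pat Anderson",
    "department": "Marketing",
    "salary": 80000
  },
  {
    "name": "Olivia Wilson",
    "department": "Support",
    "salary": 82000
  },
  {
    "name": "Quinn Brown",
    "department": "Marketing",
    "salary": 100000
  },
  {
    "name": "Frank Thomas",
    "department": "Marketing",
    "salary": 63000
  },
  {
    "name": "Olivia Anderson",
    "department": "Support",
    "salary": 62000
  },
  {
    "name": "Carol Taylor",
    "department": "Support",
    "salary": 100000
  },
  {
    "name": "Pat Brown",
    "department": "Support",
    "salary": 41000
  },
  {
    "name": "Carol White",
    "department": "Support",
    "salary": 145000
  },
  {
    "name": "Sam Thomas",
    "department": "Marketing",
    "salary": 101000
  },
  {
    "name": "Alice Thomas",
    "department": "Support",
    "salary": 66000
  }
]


Group by: department

Groups:
  Marketing: 4 people, avg salary = 344000/4 = $86000
  Support: 6 people, avg salary = 496000/6 ≈ $82666.67

Highest average salary: Marketing ($86000)

Marketing ($86000)


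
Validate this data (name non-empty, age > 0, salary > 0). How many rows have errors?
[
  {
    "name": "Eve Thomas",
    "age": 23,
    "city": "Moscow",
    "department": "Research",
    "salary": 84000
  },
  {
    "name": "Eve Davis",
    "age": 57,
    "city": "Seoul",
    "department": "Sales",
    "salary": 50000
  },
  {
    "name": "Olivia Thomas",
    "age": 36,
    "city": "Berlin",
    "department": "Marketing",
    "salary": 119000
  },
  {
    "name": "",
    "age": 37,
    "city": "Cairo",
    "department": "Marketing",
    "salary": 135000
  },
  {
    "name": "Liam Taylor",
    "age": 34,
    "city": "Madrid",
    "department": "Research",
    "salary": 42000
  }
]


Validating 5 records:
Rules: name non-empty, age > 0, salary > 0

  Row 1 (Eve Thomas): OK
  Row 2 (Eve Davis): OK
  Row 3 (Olivia Thomas): OK
  Row 4 (???): empty name
  Row 5 (Liam Taylor): OK

Total errors: 1

1 errors


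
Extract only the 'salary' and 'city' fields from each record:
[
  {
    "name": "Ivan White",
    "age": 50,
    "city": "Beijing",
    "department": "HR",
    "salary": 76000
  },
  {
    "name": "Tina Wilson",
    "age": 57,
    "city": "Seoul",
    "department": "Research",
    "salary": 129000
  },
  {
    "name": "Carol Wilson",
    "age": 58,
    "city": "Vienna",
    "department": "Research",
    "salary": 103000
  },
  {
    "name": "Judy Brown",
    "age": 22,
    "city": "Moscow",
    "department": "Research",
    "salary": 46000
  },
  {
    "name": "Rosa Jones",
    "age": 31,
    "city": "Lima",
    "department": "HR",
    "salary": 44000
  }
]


Original: 5 records with fields: name, age, city, department, salary
Keep: ['salary', 'city']
Drop: ['name', 'age', 'department']
Result: 5 records, 2 fields each

[
  {
    "salary": 76000,
    "city": "Beijing"
  },
  {
    "salary": 129000,
    "city": "Seoul"
  },
  {
    "salary": 103000,
    "city": "Vienna"
  },
  {
    "salary": 46000,
    "city": "Moscow"
  },
  {
    "salary": 44000,
    "city": "Lima"
  }
]


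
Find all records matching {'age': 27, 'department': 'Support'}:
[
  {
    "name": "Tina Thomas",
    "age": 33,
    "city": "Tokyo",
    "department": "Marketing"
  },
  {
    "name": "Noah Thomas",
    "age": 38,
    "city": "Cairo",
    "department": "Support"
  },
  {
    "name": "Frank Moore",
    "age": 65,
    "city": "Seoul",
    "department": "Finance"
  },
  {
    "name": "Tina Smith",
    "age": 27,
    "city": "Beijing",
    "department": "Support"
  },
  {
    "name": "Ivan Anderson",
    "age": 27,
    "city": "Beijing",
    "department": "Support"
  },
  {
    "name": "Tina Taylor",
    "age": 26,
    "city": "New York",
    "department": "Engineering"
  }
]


Search criteria: {'age': 27, 'department': 'Support'}

Checking 6 records:
  Tina Thomas: {age: 33, department: Marketing}
  Noah Thomas: {age: 38, department: Support}
  Frank Moore: {age: 65, department: Finance}
  Tina Smith: {age: 27, department: Support} <-- MATCH
  Ivan Anderson: {age: 27, department: Support} <-- MATCH
  Tina Taylor: {age: 26, department: Engineering}

Matches: ["Tina Smith", "Ivan Anderson"]

["Tina Smith", "Ivan Anderson"]
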